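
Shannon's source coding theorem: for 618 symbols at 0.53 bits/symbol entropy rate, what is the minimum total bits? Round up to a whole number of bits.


Minimum bits >= n * H = 618 * 0.53 = 327.54, rounded up to a whole number of bits = 328

328 bits


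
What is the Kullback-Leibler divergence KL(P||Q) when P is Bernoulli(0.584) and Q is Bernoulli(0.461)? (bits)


KL = p*log2(p/q) + (1-p)*log2((1-p)/(1-q)) = 0.584*log2(0.584/0.461) + 0.416*log2(0.416/0.539) = 0.0438

0.0438 bits


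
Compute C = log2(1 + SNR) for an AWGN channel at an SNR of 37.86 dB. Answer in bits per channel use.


SNR_linear = 10^(37.86/10) = 6109.4202; C = log2(1 + SNR_linear) = log2(1 + 6109.4202) = 12.5771

12.5771 bits/channel use


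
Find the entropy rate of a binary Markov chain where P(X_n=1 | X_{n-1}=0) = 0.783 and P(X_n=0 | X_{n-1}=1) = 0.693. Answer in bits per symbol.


Stationary distribution: pi_0 = p10/(p01+p10) = 0.4695, pi_1 = 0.5305. Entropy rate H' = pi_0*H(p01) + pi_1*H(p10) = 0.4695*0.7547 + 0.5305*0.8897 = 0.8263

0.8263 bits/symbol


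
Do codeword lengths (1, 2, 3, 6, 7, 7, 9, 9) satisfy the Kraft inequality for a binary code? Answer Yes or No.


Kraft sum = sum(2^(-l_i)) = 0.9102, need <= 1. Result: satisfied (a binary prefix-free code with these lengths exists)

Yes


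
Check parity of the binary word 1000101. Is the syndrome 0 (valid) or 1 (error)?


Syndrome = XOR of all bits = 1 XOR 0 XOR 0 XOR 0 XOR 1 XOR 0 XOR 1 = 1

1


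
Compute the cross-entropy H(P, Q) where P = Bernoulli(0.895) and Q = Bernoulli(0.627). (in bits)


H(P,Q) = -p*log2(q) - (1-p)*log2(1-q). -0.895*log2(0.627) = 0.602749; -0.105*log2(0.373) = 0.149389. H(P,Q) = 0.602749 + 0.149389 = 0.7521

0.7521 bits


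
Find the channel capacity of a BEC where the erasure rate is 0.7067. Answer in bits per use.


C = 1 - epsilon = 1 - 0.7067 = 0.2933

0.2933 bits


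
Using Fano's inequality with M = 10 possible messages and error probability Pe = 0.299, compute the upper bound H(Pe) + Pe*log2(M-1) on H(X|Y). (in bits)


H(Pe) = -Pe*log2(Pe) - (1-Pe)*log2(1-Pe) = -0.299*log2(0.299) - 0.701*log2(0.701) = 0.520793 + 0.359272 = 0.8801. Pe*log2(M-1) = 0.299*log2(9) = 0.947808. Bound = H(Pe) + Pe*log2(M-1) = 0.520793 + 0.359272 + 0.947808 = 1.8279

1.8279 bits


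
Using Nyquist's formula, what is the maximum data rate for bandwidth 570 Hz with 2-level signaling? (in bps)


Rate = 2 * B * log2(M) = 2 * 570 * 1.0 = 1140.0

1140.0 bps


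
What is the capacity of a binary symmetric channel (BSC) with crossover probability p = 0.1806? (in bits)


H(p) = -p*log2(p) - (1-p)*log2(1-p) = -0.1806*log2(0.1806) - 0.8194*log2(0.8194) = 0.445925 + 0.235463 = 0.6814. C = 1 - H(p) = 1 - 0.6814 = 0.3186

0.3186 bits


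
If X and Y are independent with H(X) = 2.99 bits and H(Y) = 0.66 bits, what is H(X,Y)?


For independent variables, H(X,Y) = H(X) + H(Y) = 2.99 + 0.66 = 3.65

3.65 bits


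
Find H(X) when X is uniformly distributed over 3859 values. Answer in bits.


H = log2(n) = log2(3859) = 11.914

11.914 bits


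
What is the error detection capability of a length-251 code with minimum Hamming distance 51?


Detection capability = d_min - 1 = 51 - 1 = 50

50 errors


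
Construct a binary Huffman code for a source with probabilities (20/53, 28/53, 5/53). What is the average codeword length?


Huffman construction (repeatedly merge the two least-probable nodes; each merge adds 1 bit to every symbol beneath it): 5/53 + 20/53 = 25/53; 25/53 + 28/53 = 1. Resulting codeword lengths (in the order the probabilities were given): (2, 1, 2). L_avg = sum(p_i * l_i) = 20/53*2 + 28/53*1 + 5/53*2 = 78/53 = 1.4717

1.4717 bits


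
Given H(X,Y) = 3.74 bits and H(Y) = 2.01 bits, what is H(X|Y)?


H(X|Y) = H(X,Y) - H(Y) = 3.74 - 2.01 = 1.73

1.73 bits


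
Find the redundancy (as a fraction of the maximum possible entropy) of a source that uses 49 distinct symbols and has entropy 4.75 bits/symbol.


H_max = log2(K) = log2(49) = 5.6147 bits/symbol. Redundancy = 1 - H/H_max = 1 - 4.75/5.6147 = 1 - 0.846 = 0.154

0.154


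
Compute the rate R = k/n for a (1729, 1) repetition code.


Rate = k/n = 1/1729

1/1729


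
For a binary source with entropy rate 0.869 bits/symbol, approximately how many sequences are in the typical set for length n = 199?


log2|A_typical| = nH = 199 * 0.869 = 172.931, so |A_typical| ~ 2^172.931 = 1.141e+52

1.141e+52


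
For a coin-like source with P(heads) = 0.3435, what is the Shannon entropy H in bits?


H = -p*log2(p) - (1-p)*log2(1-p). -0.3435*log2(0.3435) = 0.529546; -0.6565*log2(0.6565) = 0.398583. H = 0.529546 + 0.398583 = 0.9281

0.9281 bits


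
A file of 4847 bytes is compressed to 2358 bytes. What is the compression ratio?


Ratio = original / compressed = 4847 / 2358 = 2.0556

2.0556


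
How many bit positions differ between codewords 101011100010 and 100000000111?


Count differing positions: . . ^ . ^ ^ ^ . . ^ . ^ = 6 differences

6


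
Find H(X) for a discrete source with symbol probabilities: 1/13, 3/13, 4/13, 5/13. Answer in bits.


H = -sum(p_i * log2(p_i)). Terms: -(1/13)*log2(1/13) = 0.284649; -(3/13)*log2(3/13) = 0.488187; -(4/13)*log2(4/13) = 0.523212; -(5/13)*log2(5/13) = 0.530197. H = 0.284649 + 0.488187 + 0.523212 + 0.530197 = 1.8262

1.8262 bits


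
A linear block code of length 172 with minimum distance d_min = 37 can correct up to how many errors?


Correction capability = floor((d-1)/2) = floor((37-1)/2) = 18

18 errors


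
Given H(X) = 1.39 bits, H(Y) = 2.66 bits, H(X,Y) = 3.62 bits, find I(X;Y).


I(X;Y) = H(X) + H(Y) - H(X,Y) = 1.39 + 2.66 - 3.62 = 0.43

0.43 bits


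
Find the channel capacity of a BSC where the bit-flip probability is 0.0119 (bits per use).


H(p) = -p*log2(p) - (1-p)*log2(1-p) = -0.0119*log2(0.0119) - 0.9881*log2(0.9881) = 0.076075 + 0.017066 = 0.0931. C = 1 - H(p) = 1 - 0.0931 = 0.9069

0.9069 bits


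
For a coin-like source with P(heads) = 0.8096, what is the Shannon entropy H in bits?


H = -p*log2(p) - (1-p)*log2(1-p). -0.8096*log2(0.8096) = 0.246700; -0.1904*log2(0.1904) = 0.455607. H = 0.246700 + 0.455607 = 0.7023

0.7023 bits


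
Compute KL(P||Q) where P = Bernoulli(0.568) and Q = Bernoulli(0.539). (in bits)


KL = p*log2(p/q) + (1-p)*log2((1-p)/(1-q)) = 0.568*log2(0.568/0.539) + 0.432*log2(0.432/0.461) = 0.0025

0.0025 bits


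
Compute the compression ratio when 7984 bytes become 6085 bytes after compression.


Ratio = original / compressed = 7984 / 6085 = 1.3121

1.3121


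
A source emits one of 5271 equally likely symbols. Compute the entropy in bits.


H = log2(n) = log2(5271) = 12.3639

12.3639 bits


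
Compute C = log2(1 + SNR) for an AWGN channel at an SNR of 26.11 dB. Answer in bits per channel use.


SNR_linear = 10^(26.11/10) = 408.3194; C = log2(1 + SNR_linear) = log2(1 + 408.3194) = 8.6771

8.6771 bits/channel use


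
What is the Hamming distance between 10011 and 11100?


Count differing positions: . ^ ^ ^ ^ = 4 differences

4


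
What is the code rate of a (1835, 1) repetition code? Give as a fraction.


Rate = k/n = 1/1835

1/1835


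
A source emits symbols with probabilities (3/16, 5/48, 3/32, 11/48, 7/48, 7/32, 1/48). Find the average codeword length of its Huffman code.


Huffman construction (repeatedly merge the two least-probable nodes; each merge adds 1 bit to every symbol beneath it): 1/48 + 3/32 = 11/96; 5/48 + 11/96 = 7/32; 7/48 + 3/16 = 1/3; 7/32 + 7/32 = 7/16; 11/48 + 1/3 = 9/16; 7/16 + 9/16 = 1. Resulting codeword lengths (in the order the probabilities were given): (3, 3, 4, 2, 3, 2, 4). L_avg = sum(p_i * l_i) = 3/16*3 + 5/48*3 + 3/32*4 + 11/48*2 + 7/48*3 + 7/32*2 + 1/48*4 = 8/3 = 2.6667

2.6667 bits


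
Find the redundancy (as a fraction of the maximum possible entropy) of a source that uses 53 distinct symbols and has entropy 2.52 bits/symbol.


H_max = log2(K) = log2(53) = 5.7279 bits/symbol. Redundancy = 1 - H/H_max = 1 - 2.52/5.7279 = 1 - 0.44 = 0.56

0.56


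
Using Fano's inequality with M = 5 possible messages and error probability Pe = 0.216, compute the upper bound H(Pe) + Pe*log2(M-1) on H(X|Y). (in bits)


H(Pe) = -Pe*log2(Pe) - (1-Pe)*log2(1-Pe) = -0.216*log2(0.216) - 0.784*log2(0.784) = 0.477554 + 0.275242 = 0.7528. Pe*log2(M-1) = 0.216*log2(4) = 0.432000. Bound = H(Pe) + Pe*log2(M-1) = 0.477554 + 0.275242 + 0.432000 = 1.1848

1.1848 bits


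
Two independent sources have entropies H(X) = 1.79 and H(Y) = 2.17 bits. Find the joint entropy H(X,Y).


For independent variables, H(X,Y) = H(X) + H(Y) = 1.79 + 2.17 = 3.96

3.96 bits


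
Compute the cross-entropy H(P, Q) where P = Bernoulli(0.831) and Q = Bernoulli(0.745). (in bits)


H(P,Q) = -p*log2(q) - (1-p)*log2(1-q). -0.831*log2(0.745) = 0.352915; -0.169*log2(0.255) = 0.333172. H(P,Q) = 0.352915 + 0.333172 = 0.6861

0.6861 bits


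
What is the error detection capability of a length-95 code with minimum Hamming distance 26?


Detection capability = d_min - 1 = 26 - 1 = 25

25 errors


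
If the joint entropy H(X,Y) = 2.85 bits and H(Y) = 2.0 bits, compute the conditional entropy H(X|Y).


H(X|Y) = H(X,Y) - H(Y) = 2.85 - 2.0 = 0.85

0.85 bits


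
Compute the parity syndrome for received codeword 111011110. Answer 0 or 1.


Syndrome = XOR of all bits = 1 XOR 1 XOR 1 XOR 0 XOR 1 XOR 1 XOR 1 XOR 1 XOR 0 = 1

1


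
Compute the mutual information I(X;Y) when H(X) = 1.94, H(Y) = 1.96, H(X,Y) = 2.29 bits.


I(X;Y) = H(X) + H(Y) - H(X,Y) = 1.94 + 1.96 - 2.29 = 1.61

1.61 bits


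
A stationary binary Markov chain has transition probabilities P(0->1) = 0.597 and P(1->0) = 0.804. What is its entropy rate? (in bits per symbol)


Stationary distribution: pi_0 = p10/(p01+p10) = 0.5739, pi_1 = 0.4261. Entropy rate H' = pi_0*H(p01) + pi_1*H(p10) = 0.5739*0.9727 + 0.4261*0.7139 = 0.8624

0.8624 bits/symbol


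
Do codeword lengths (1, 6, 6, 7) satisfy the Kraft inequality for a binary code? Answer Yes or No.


Kraft sum = sum(2^(-l_i)) = 0.5391, need <= 1. Result: satisfied (a binary prefix-free code with these lengths exists)

Yes


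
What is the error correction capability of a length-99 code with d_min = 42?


Correction capability = floor((d-1)/2) = floor((42-1)/2) = 20

20 errors


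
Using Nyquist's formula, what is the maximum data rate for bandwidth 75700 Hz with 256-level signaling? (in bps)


Rate = 2 * B * log2(M) = 2 * 75700 * 8.0 = 1211200.0

1211200.0 bps


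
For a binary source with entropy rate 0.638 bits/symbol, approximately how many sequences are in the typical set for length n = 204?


log2|A_typical| = nH = 204 * 0.638 = 130.152, so |A_typical| ~ 2^130.152 = 1.512e+39

1.512e+39


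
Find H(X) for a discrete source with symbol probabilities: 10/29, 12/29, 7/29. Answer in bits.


H = -sum(p_i * log2(p_i)). Terms: -(10/29)*log2(10/29) = 0.529673; -(12/29)*log2(12/29) = 0.526766; -(7/29)*log2(7/29) = 0.494979. H = 0.529673 + 0.526766 + 0.494979 = 1.5514

1.5514 bits


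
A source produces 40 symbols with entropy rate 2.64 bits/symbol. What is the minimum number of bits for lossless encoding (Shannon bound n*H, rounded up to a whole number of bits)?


Minimum bits >= n * H = 40 * 2.64 = 105.6, rounded up to a whole number of bits = 106

106 bits


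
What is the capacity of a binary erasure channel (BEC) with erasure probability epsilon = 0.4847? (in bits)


C = 1 - epsilon = 1 - 0.4847 = 0.5153

0.5153 bits


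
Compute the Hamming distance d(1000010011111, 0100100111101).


Count differing positions: ^ ^ . . ^ ^ . ^ . . . ^ . = 6 differences

6


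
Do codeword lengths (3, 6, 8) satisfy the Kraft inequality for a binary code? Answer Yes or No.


Kraft sum = sum(2^(-l_i)) = 0.1445, need <= 1. Result: satisfied (a binary prefix-free code with these lengths exists)

Yes


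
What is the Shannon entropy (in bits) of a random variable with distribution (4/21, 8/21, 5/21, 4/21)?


H = -sum(p_i * log2(p_i)). Terms: -(4/21)*log2(4/21) = 0.455680; -(8/21)*log2(8/21) = 0.530407; -(5/21)*log2(5/21) = 0.492950; -(4/21)*log2(4/21) = 0.455680. H = 0.455680 + 0.530407 + 0.492950 + 0.455680 = 1.9347

1.9347 bits


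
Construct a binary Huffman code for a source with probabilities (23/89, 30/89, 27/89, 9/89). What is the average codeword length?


Huffman construction (repeatedly merge the two least-probable nodes; each merge adds 1 bit to every symbol beneath it): 9/89 + 23/89 = 32/89; 27/89 + 30/89 = 57/89; 32/89 + 57/89 = 1. Resulting codeword lengths (in the order the probabilities were given): (2, 2, 2, 2). L_avg = sum(p_i * l_i) = 23/89*2 + 30/89*2 + 27/89*2 + 9/89*2 = 2

2.0 bits


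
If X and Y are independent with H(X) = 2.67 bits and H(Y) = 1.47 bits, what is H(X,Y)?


For independent variables, H(X,Y) = H(X) + H(Y) = 2.67 + 1.47 = 4.14

4.14 bits


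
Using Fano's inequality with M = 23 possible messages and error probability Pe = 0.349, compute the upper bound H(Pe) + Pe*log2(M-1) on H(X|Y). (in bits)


H(Pe) = -Pe*log2(Pe) - (1-Pe)*log2(1-Pe) = -0.349*log2(0.349) - 0.651*log2(0.651) = 0.530027 + 0.403145 = 0.9332. Pe*log2(M-1) = 0.349*log2(22) = 1.556342. Bound = H(Pe) + Pe*log2(M-1) = 0.530027 + 0.403145 + 1.556342 = 2.4895

2.4895 bits


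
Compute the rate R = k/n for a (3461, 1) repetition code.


Rate = k/n = 1/3461

1/3461


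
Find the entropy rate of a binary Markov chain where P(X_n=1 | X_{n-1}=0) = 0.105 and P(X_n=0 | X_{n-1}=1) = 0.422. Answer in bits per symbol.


Stationary distribution: pi_0 = p10/(p01+p10) = 0.8008, pi_1 = 0.1992. Entropy rate H' = pi_0*H(p01) + pi_1*H(p10) = 0.8008*0.4846 + 0.1992*0.9824 = 0.5838

0.5838 bits/symbol


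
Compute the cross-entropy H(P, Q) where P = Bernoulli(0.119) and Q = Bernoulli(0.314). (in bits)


H(P,Q) = -p*log2(q) - (1-p)*log2(1-q). -0.119*log2(0.314) = 0.198868; -0.881*log2(0.686) = 0.479017. H(P,Q) = 0.198868 + 0.479017 = 0.6779

0.6779 bits


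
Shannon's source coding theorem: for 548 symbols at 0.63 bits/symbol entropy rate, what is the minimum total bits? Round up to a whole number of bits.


Minimum bits >= n * H = 548 * 0.63 = 345.24, rounded up to a whole number of bits = 346

346 bits


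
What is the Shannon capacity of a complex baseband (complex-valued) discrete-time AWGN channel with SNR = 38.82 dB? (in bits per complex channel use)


SNR_linear = 10^(38.82/10) = 7620.7901; C = log2(1 + SNR_linear) = log2(1 + 7620.7901) = 12.8959

12.8959 bits/channel use


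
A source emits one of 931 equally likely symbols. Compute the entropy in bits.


H = log2(n) = log2(931) = 9.8626

9.8626 bits


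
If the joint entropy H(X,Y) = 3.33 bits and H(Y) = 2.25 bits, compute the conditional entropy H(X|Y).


H(X|Y) = H(X,Y) - H(Y) = 3.33 - 2.25 = 1.08

1.08 bits


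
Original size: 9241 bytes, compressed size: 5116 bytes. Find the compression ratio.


Ratio = original / compressed = 9241 / 5116 = 1.8063

1.8063


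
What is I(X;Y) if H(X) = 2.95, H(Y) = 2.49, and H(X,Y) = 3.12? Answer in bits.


I(X;Y) = H(X) + H(Y) - H(X,Y) = 2.95 + 2.49 - 3.12 = 2.32

2.32 bits


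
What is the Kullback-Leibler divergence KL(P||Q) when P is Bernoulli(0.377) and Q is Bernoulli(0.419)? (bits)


KL = p*log2(p/q) + (1-p)*log2((1-p)/(1-q)) = 0.377*log2(0.377/0.419) + 0.623*log2(0.623/0.581) = 0.0053

0.0053 bits


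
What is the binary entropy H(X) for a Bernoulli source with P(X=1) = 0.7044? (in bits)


H = -p*log2(p) - (1-p)*log2(1-p). -0.7044*log2(0.7044) = 0.356098; -0.2956*log2(0.2956) = 0.519748. H = 0.356098 + 0.519748 = 0.8758

0.8758 bits


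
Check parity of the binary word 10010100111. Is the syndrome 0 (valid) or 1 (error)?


Syndrome = XOR of all bits = 1 XOR 0 XOR 0 XOR 1 XOR 0 XOR 1 XOR 0 XOR 0 XOR 1 XOR 1 XOR 1 = 0

0


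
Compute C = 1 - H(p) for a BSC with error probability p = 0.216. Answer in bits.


H(p) = -p*log2(p) - (1-p)*log2(1-p) = -0.216*log2(0.216) - 0.784*log2(0.784) = 0.477554 + 0.275242 = 0.7528. C = 1 - H(p) = 1 - 0.7528 = 0.2472

0.2472 bits


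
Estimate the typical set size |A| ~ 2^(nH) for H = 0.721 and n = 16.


log2|A_typical| = nH = 16 * 0.721 = 11.536, so |A_typical| ~ 2^11.536 = 2.969e+03

2.969e+03


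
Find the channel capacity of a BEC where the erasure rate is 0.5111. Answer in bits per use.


C = 1 - epsilon = 1 - 0.5111 = 0.4889

0.4889 bits


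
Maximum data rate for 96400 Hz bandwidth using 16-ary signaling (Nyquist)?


Rate = 2 * B * log2(M) = 2 * 96400 * 4.0 = 771200.0

771200.0 bps


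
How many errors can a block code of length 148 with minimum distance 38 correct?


Correction capability = floor((d-1)/2) = floor((38-1)/2) = 18

18 errors


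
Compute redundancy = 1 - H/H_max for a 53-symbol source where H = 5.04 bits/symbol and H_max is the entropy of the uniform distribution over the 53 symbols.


H_max = log2(K) = log2(53) = 5.7279 bits/symbol. Redundancy = 1 - H/H_max = 1 - 5.04/5.7279 = 1 - 0.8799 = 0.1201

0.1201


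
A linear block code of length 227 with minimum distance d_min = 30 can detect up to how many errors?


Detection capability = d_min - 1 = 30 - 1 = 29

29 errors


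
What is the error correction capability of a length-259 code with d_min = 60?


Correction capability = floor((d-1)/2) = floor((60-1)/2) = 29

29 errors


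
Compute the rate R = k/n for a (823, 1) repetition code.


Rate = k/n = 1/823

1/823


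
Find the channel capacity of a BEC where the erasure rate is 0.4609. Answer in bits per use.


C = 1 - epsilon = 1 - 0.4609 = 0.5391

0.5391 bits


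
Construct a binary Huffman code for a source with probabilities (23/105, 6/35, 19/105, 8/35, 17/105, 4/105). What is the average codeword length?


Huffman construction (repeatedly merge the two least-probable nodes; each merge adds 1 bit to every symbol beneath it): 4/105 + 17/105 = 1/5; 6/35 + 19/105 = 37/105; 1/5 + 23/105 = 44/105; 8/35 + 37/105 = 61/105; 44/105 + 61/105 = 1. Resulting codeword lengths (in the order the probabilities were given): (2, 3, 3, 2, 3, 3). L_avg = sum(p_i * l_i) = 23/105*2 + 6/35*3 + 19/105*3 + 8/35*2 + 17/105*3 + 4/105*3 = 268/105 = 2.5524

2.5524 bits


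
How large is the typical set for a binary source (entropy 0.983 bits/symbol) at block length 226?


log2|A_typical| = nH = 226 * 0.983 = 222.158, so |A_typical| ~ 2^222.158 = 7.520e+66

7.520e+66


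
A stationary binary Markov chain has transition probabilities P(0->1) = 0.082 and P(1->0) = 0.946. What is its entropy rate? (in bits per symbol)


Stationary distribution: pi_0 = p10/(p01+p10) = 0.9202, pi_1 = 0.0798. Entropy rate H' = pi_0*H(p01) + pi_1*H(p10) = 0.9202*0.4092 + 0.0798*0.3032 = 0.4007

0.4007 bits/symbol


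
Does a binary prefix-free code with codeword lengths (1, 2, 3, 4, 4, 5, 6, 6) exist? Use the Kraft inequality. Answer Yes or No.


Kraft sum = sum(2^(-l_i)) = 1.0625, need <= 1. Result: violated (a binary prefix-free code with these lengths cannot exist)

No


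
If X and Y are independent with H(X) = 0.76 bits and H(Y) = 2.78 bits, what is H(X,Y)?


For independent variables, H(X,Y) = H(X) + H(Y) = 0.76 + 2.78 = 3.54

3.54 bits


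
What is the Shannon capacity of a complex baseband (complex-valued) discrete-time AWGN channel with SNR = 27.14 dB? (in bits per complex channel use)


SNR_linear = 10^(27.14/10) = 517.6068; C = log2(1 + SNR_linear) = log2(1 + 517.6068) = 9.0185

9.0185 bits/channel use


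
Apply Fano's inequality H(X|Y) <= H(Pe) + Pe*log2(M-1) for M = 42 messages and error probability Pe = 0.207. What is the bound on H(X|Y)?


H(Pe) = -Pe*log2(Pe) - (1-Pe)*log2(1-Pe) = -0.207*log2(0.207) - 0.793*log2(0.793) = 0.470366 + 0.265344 = 0.7357. Pe*log2(M-1) = 0.207*log2(41) = 1.109013. Bound = H(Pe) + Pe*log2(M-1) = 0.470366 + 0.265344 + 1.109013 = 1.8447

1.8447 bits


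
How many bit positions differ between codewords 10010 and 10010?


Count differing positions: . . . . . = 0 differences

0


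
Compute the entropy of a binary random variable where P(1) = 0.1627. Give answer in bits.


H = -p*log2(p) - (1-p)*log2(1-p). -0.1627*log2(0.1627) = 0.426227; -0.8373*log2(0.8373) = 0.214502. H = 0.426227 + 0.214502 = 0.6407

0.6407 bits


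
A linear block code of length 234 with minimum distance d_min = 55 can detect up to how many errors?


Detection capability = d_min - 1 = 55 - 1 = 54

54 errors


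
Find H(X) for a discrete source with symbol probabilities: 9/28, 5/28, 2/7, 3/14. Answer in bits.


H = -sum(p_i * log2(p_i)). Terms: -(9/28)*log2(9/28) = 0.526317; -(5/28)*log2(5/28) = 0.443826; -(2/7)*log2(2/7) = 0.516387; -(3/14)*log2(3/14) = 0.476227. H = 0.526317 + 0.443826 + 0.516387 + 0.476227 = 1.9628

1.9628 bits


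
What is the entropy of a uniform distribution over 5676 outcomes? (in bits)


H = log2(n) = log2(5676) = 12.4707

12.4707 bits


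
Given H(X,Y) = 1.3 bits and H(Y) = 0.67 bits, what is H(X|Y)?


H(X|Y) = H(X,Y) - H(Y) = 1.3 - 0.67 = 0.63

0.63 bits


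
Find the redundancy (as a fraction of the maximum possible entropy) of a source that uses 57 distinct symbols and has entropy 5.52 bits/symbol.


H_max = log2(K) = log2(57) = 5.8329 bits/symbol. Redundancy = 1 - H/H_max = 1 - 5.52/5.8329 = 1 - 0.9464 = 0.0536

0.0536


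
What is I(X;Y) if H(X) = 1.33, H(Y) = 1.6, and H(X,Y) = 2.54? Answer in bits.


I(X;Y) = H(X) + H(Y) - H(X,Y) = 1.33 + 1.6 - 2.54 = 0.39

0.39 bits


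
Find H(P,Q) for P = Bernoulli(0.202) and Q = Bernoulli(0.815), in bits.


H(P,Q) = -p*log2(q) - (1-p)*log2(1-q). -0.202*log2(0.815) = 0.059616; -0.798*log2(0.185) = 1.942653. H(P,Q) = 0.059616 + 1.942653 = 2.0023

2.0023 bits


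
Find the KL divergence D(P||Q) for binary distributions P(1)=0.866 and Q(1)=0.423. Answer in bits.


KL = p*log2(p/q) + (1-p)*log2((1-p)/(1-q)) = 0.866*log2(0.866/0.423) + 0.134*log2(0.134/0.577) = 0.6129

0.6129 bits


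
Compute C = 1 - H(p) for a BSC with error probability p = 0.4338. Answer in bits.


H(p) = -p*log2(p) - (1-p)*log2(1-p) = -0.4338*log2(0.4338) - 0.5662*log2(0.5662) = 0.522685 + 0.464633 = 0.9873. C = 1 - H(p) = 1 - 0.9873 = 0.0127

0.0127 bits


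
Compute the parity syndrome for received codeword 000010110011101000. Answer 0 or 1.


Syndrome = XOR of all bits = 0 XOR 0 XOR 0 XOR 0 XOR 1 XOR 0 XOR 1 XOR 1 XOR 0 XOR 0 XOR 1 XOR 1 XOR 1 XOR 0 XOR 1 XOR 0 XOR 0 XOR 0 = 1

1


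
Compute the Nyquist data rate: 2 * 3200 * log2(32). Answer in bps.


Rate = 2 * B * log2(M) = 2 * 3200 * 5.0 = 32000.0

32000.0 bps


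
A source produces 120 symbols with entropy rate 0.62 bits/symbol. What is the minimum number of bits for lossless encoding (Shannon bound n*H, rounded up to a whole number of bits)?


Minimum bits >= n * H = 120 * 0.62 = 74.4, rounded up to a whole number of bits = 75

75 bits


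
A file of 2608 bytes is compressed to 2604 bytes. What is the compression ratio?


Ratio = original / compressed = 2608 / 2604 = 1.0015

1.0015


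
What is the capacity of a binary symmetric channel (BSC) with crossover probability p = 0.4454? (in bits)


H(p) = -p*log2(p) - (1-p)*log2(1-p) = -0.4454*log2(0.4454) - 0.5546*log2(0.5546) = 0.519705 + 0.471676 = 0.9914. C = 1 - H(p) = 1 - 0.9914 = 0.0086

0.0086 bits


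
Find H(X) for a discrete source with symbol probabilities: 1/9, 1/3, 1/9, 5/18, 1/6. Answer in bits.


H = -sum(p_i * log2(p_i)). Terms: -(1/9)*log2(1/9) = 0.352214; -(1/3)*log2(1/3) = 0.528321; -(1/9)*log2(1/9) = 0.352214; -(5/18)*log2(5/18) = 0.513332; -(1/6)*log2(1/6) = 0.430827. H = 0.352214 + 0.528321 + 0.352214 + 0.513332 + 0.430827 = 2.1769

2.1769 bits


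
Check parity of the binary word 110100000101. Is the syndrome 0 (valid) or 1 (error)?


Syndrome = XOR of all bits = 1 XOR 1 XOR 0 XOR 1 XOR 0 XOR 0 XOR 0 XOR 0 XOR 0 XOR 1 XOR 0 XOR 1 = 1

1


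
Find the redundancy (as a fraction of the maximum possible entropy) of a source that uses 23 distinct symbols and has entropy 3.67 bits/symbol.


H_max = log2(K) = log2(23) = 4.5236 bits/symbol. Redundancy = 1 - H/H_max = 1 - 3.67/4.5236 = 1 - 0.8113 = 0.1887

0.1887


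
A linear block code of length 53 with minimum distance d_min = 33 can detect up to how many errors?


Detection capability = d_min - 1 = 33 - 1 = 32

32 errors


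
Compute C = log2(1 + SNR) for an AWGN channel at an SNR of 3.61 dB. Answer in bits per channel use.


SNR_linear = 10^(3.61/10) = 2.2961; C = log2(1 + SNR_linear) = log2(1 + 2.2961) = 1.7208

1.7208 bits/channel use


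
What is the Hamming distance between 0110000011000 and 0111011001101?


Count differing positions: . . . ^ . ^ ^ . ^ . ^ . ^ = 6 differences

6


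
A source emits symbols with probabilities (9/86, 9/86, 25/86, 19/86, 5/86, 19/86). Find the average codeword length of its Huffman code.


Huffman construction (repeatedly merge the two least-probable nodes; each merge adds 1 bit to every symbol beneath it): 5/86 + 9/86 = 7/43; 9/86 + 7/43 = 23/86; 19/86 + 19/86 = 19/43; 23/86 + 25/86 = 24/43; 19/43 + 24/43 = 1. Resulting codeword lengths (in the order the probabilities were given): (4, 3, 2, 2, 4, 2). L_avg = sum(p_i * l_i) = 9/86*4 + 9/86*3 + 25/86*2 + 19/86*2 + 5/86*4 + 19/86*2 = 209/86 = 2.4302

2.4302 bits


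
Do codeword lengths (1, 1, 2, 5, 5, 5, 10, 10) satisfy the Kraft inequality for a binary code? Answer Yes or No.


Kraft sum = sum(2^(-l_i)) = 1.3457, need <= 1. Result: violated (a binary prefix-free code with these lengths cannot exist)

No


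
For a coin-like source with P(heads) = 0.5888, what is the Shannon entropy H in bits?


H = -p*log2(p) - (1-p)*log2(1-p). -0.5888*log2(0.5888) = 0.449932; -0.4112*log2(0.4112) = 0.527195. H = 0.449932 + 0.527195 = 0.9771

0.9771 bits


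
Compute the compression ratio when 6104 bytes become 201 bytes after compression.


Ratio = original / compressed = 6104 / 201 = 30.3682

30.3682


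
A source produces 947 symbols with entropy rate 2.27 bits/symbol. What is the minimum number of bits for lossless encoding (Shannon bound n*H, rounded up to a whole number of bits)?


Minimum bits >= n * H = 947 * 2.27 = 2149.69, rounded up to a whole number of bits = 2150

2150 bits


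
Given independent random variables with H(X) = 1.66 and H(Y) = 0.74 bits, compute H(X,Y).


For independent variables, H(X,Y) = H(X) + H(Y) = 1.66 + 0.74 = 2.4

2.4 bits


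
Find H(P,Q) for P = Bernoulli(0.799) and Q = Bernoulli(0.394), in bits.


H(P,Q) = -p*log2(q) - (1-p)*log2(1-q). -0.799*log2(0.394) = 1.073642; -0.201*log2(0.606) = 0.145245. H(P,Q) = 1.073642 + 0.145245 = 1.2189

1.2189 bits


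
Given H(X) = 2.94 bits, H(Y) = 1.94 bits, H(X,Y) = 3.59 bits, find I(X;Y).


I(X;Y) = H(X) + H(Y) - H(X,Y) = 2.94 + 1.94 - 3.59 = 1.29

1.29 bits


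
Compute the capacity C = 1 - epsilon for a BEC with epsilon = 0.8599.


C = 1 - epsilon = 1 - 0.8599 = 0.1401

0.1401 bits


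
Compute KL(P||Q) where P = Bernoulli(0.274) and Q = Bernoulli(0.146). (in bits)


KL = p*log2(p/q) + (1-p)*log2((1-p)/(1-q)) = 0.274*log2(0.274/0.146) + 0.726*log2(0.726/0.854) = 0.0788

0.0788 bits


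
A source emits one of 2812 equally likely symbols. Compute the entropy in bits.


H = log2(n) = log2(2812) = 11.4574

11.4574 bits


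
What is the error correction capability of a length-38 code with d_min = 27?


Correction capability = floor((d-1)/2) = floor((27-1)/2) = 13

13 errors


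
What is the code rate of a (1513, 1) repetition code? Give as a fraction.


Rate = k/n = 1/1513

1/1513


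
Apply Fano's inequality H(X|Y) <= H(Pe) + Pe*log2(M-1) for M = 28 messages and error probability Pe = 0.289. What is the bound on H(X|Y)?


H(Pe) = -Pe*log2(Pe) - (1-Pe)*log2(1-Pe) = -0.289*log2(0.289) - 0.711*log2(0.711) = 0.517558 + 0.349868 = 0.8674. Pe*log2(M-1) = 0.289*log2(27) = 1.374162. Bound = H(Pe) + Pe*log2(M-1) = 0.517558 + 0.349868 + 1.374162 = 2.2416

2.2416 bits


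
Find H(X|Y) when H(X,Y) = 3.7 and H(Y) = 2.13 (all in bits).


H(X|Y) = H(X,Y) - H(Y) = 3.7 - 2.13 = 1.57

1.57 bits


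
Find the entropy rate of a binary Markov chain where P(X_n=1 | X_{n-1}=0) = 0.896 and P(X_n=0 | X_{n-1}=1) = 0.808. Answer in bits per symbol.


Stationary distribution: pi_0 = p10/(p01+p10) = 0.4742, pi_1 = 0.5258. Entropy rate H' = pi_0*H(p01) + pi_1*H(p10) = 0.4742*0.4815 + 0.5258*0.7056 = 0.5994

0.5994 bits/symbol


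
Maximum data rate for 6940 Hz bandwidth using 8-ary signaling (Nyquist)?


Rate = 2 * B * log2(M) = 2 * 6940 * 3.0 = 41640.0

41640.0 bps


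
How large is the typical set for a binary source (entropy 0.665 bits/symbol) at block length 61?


log2|A_typical| = nH = 61 * 0.665 = 40.565, so |A_typical| ~ 2^40.565 = 1.627e+12

1.627e+12


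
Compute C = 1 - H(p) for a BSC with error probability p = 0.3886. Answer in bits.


H(p) = -p*log2(p) - (1-p)*log2(1-p) = -0.3886*log2(0.3886) - 0.6114*log2(0.6114) = 0.529911 + 0.433979 = 0.9639. C = 1 - H(p) = 1 - 0.9639 = 0.0361

0.0361 bits


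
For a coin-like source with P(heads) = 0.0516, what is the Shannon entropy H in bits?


H = -p*log2(p) - (1-p)*log2(1-p). -0.0516*log2(0.0516) = 0.220667; -0.9484*log2(0.9484) = 0.072489. H = 0.220667 + 0.072489 = 0.2932

0.2932 bits


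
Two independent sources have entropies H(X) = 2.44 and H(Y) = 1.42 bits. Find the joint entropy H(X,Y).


For independent variables, H(X,Y) = H(X) + H(Y) = 2.44 + 1.42 = 3.86

3.86 bits


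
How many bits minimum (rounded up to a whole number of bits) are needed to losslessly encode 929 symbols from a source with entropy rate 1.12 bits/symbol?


Minimum bits >= n * H = 929 * 1.12 = 1040.48, rounded up to a whole number of bits = 1041

1041 bits


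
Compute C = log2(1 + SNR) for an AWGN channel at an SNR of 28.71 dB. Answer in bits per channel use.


SNR_linear = 10^(28.71/10) = 743.0191; C = log2(1 + SNR_linear) = log2(1 + 743.0191) = 9.5392

9.5392 bits/channel use


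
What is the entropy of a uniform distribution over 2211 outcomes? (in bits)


H = log2(n) = log2(2211) = 11.1105

11.1105 bits


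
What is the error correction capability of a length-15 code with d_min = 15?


Correction capability = floor((d-1)/2) = floor((15-1)/2) = 7

7 errors


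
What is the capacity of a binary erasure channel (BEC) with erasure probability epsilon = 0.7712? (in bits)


C = 1 - epsilon = 1 - 0.7712 = 0.2288

0.2288 bits


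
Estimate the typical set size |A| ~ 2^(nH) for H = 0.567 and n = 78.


log2|A_typical| = nH = 78 * 0.567 = 44.226, so |A_typical| ~ 2^44.226 = 2.058e+13

2.058e+13


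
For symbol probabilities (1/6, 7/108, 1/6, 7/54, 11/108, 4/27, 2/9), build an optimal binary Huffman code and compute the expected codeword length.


Huffman construction (repeatedly merge the two least-probable nodes; each merge adds 1 bit to every symbol beneath it): 7/108 + 11/108 = 1/6; 7/54 + 4/27 = 5/18; 1/6 + 1/6 = 1/3; 1/6 + 2/9 = 7/18; 5/18 + 1/3 = 11/18; 7/18 + 11/18 = 1. Resulting codeword lengths (in the order the probabilities were given): (3, 3, 3, 3, 3, 3, 2). L_avg = sum(p_i * l_i) = 1/6*3 + 7/108*3 + 1/6*3 + 7/54*3 + 11/108*3 + 4/27*3 + 2/9*2 = 25/9 = 2.7778

2.7778 bits


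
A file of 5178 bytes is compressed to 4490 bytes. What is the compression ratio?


Ratio = original / compressed = 5178 / 4490 = 1.1532

1.1532


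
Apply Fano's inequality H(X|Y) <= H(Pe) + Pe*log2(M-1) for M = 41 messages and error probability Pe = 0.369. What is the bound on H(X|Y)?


H(Pe) = -Pe*log2(Pe) - (1-Pe)*log2(1-Pe) = -0.369*log2(0.369) - 0.631*log2(0.631) = 0.530735 + 0.419166 = 0.9499. Pe*log2(M-1) = 0.369*log2(40) = 1.963791. Bound = H(Pe) + Pe*log2(M-1) = 0.530735 + 0.419166 + 1.963791 = 2.9137

2.9137 bits


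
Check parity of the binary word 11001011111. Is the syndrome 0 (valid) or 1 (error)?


Syndrome = XOR of all bits = 1 XOR 1 XOR 0 XOR 0 XOR 1 XOR 0 XOR 1 XOR 1 XOR 1 XOR 1 XOR 1 = 0

0


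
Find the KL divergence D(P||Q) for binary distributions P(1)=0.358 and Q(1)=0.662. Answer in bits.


KL = p*log2(p/q) + (1-p)*log2((1-p)/(1-q)) = 0.358*log2(0.358/0.662) + 0.642*log2(0.642/0.338) = 0.2767

0.2767 bits


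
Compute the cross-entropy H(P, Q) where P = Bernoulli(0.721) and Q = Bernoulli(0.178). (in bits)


H(P,Q) = -p*log2(q) - (1-p)*log2(1-q). -0.721*log2(0.178) = 1.795327; -0.279*log2(0.822) = 0.078898. H(P,Q) = 1.795327 + 0.078898 = 1.8742

1.8742 bits


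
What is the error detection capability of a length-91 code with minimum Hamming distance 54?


Detection capability = d_min - 1 = 54 - 1 = 53

53 errors


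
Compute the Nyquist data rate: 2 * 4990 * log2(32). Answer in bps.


Rate = 2 * B * log2(M) = 2 * 4990 * 5.0 = 49900.0

49900.0 bps


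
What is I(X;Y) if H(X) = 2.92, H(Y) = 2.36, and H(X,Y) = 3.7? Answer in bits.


I(X;Y) = H(X) + H(Y) - H(X,Y) = 2.92 + 2.36 - 3.7 = 1.58

1.58 bits


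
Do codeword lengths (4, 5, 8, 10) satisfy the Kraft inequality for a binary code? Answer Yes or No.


Kraft sum = sum(2^(-l_i)) = 0.0986, need <= 1. Result: satisfied (a binary prefix-free code with these lengths exists)

Yes


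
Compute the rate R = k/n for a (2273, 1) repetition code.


Rate = k/n = 1/2273

1/2273


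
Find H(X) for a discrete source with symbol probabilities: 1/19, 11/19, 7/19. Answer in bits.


H = -sum(p_i * log2(p_i)). Terms: -(1/19)*log2(1/19) = 0.223575; -(11/19)*log2(11/19) = 0.456498; -(7/19)*log2(7/19) = 0.530737. H = 0.223575 + 0.456498 + 0.530737 = 1.2108

1.2108 bits


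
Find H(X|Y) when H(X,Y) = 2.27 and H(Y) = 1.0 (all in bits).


H(X|Y) = H(X,Y) - H(Y) = 2.27 - 1.0 = 1.27

1.27 bits


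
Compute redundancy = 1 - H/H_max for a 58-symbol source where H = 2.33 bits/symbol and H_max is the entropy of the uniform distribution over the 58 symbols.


H_max = log2(K) = log2(58) = 5.858 bits/symbol. Redundancy = 1 - H/H_max = 1 - 2.33/5.858 = 1 - 0.3977 = 0.6023

0.6023


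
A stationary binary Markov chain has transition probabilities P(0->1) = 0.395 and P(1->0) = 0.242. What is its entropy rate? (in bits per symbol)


Stationary distribution: pi_0 = p10/(p01+p10) = 0.3799, pi_1 = 0.6201. Entropy rate H' = pi_0*H(p01) + pi_1*H(p10) = 0.3799*0.968 + 0.6201*0.7984 = 0.8628

0.8628 bits/symbol


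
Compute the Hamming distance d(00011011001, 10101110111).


Count differing positions: ^ . ^ ^ . ^ . ^ ^ ^ . = 7 differences

7


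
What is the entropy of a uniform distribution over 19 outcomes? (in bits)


H = log2(n) = log2(19) = 4.2479

4.2479 bits


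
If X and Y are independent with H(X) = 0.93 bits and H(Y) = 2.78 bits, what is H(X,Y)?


For independent variables, H(X,Y) = H(X) + H(Y) = 0.93 + 2.78 = 3.71

3.71 bits


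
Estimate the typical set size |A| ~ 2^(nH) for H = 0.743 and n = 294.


log2|A_typical| = nH = 294 * 0.743 = 218.442, so |A_typical| ~ 2^218.442 = 5.723e+65

5.723e+65


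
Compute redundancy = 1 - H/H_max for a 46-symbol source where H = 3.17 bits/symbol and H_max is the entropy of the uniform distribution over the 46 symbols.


H_max = log2(K) = log2(46) = 5.5236 bits/symbol. Redundancy = 1 - H/H_max = 1 - 3.17/5.5236 = 1 - 0.5739 = 0.4261

0.4261


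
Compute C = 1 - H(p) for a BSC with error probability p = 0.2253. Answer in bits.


H(p) = -p*log2(p) - (1-p)*log2(1-p) = -0.2253*log2(0.2253) - 0.7747*log2(0.7747) = 0.484413 + 0.285315 = 0.7697. C = 1 - H(p) = 1 - 0.7697 = 0.2303

0.2303 bits


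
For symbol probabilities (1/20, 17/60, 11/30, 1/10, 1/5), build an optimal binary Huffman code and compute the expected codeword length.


Huffman construction (repeatedly merge the two least-probable nodes; each merge adds 1 bit to every symbol beneath it): 1/20 + 1/10 = 3/20; 3/20 + 1/5 = 7/20; 17/60 + 7/20 = 19/30; 11/30 + 19/30 = 1. Resulting codeword lengths (in the order the probabilities were given): (4, 2, 1, 4, 3). L_avg = sum(p_i * l_i) = 1/20*4 + 17/60*2 + 11/30*1 + 1/10*4 + 1/5*3 = 32/15 = 2.1333

2.1333 bits


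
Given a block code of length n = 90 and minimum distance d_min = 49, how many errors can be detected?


Detection capability = d_min - 1 = 49 - 1 = 48

48 errors


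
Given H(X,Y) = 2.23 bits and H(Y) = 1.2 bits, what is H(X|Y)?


H(X|Y) = H(X,Y) - H(Y) = 2.23 - 1.2 = 1.03

1.03 bits


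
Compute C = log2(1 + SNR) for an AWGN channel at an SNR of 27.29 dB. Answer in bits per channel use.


SNR_linear = 10^(27.29/10) = 535.7967; C = log2(1 + SNR_linear) = log2(1 + 535.7967) = 9.0682

9.0682 bits/channel use


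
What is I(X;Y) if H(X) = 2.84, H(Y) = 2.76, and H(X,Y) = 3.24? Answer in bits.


I(X;Y) = H(X) + H(Y) - H(X,Y) = 2.84 + 2.76 - 3.24 = 2.36

2.36 bits


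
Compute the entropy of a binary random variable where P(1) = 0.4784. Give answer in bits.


H = -p*log2(p) - (1-p)*log2(1-p). -0.4784*log2(0.4784) = 0.508879; -0.5216*log2(0.5216) = 0.489774. H = 0.508879 + 0.489774 = 0.9987

0.9987 bits


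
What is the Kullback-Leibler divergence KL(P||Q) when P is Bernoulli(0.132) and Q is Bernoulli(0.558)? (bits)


KL = p*log2(p/q) + (1-p)*log2((1-p)/(1-q)) = 0.132*log2(0.132/0.558) + 0.868*log2(0.868/0.442) = 0.5706

0.5706 bits


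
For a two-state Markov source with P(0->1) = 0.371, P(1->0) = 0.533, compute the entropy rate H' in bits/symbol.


Stationary distribution: pi_0 = p10/(p01+p10) = 0.5896, pi_1 = 0.4104. Entropy rate H' = pi_0*H(p01) + pi_1*H(p10) = 0.5896*0.9514 + 0.4104*0.9969 = 0.9701

0.9701 bits/symbol


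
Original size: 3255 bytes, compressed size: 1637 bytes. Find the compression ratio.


Ratio = original / compressed = 3255 / 1637 = 1.9884

1.9884


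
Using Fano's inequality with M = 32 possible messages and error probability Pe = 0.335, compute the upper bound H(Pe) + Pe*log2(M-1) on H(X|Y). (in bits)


H(Pe) = -Pe*log2(Pe) - (1-Pe)*log2(1-Pe) = -0.335*log2(0.335) - 0.665*log2(0.665) = 0.528552 + 0.391402 = 0.92. Pe*log2(M-1) = 0.335*log2(31) = 1.659656. Bound = H(Pe) + Pe*log2(M-1) = 0.528552 + 0.391402 + 1.659656 = 2.5796

2.5796 bits


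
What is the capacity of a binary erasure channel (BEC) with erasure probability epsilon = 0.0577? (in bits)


C = 1 - epsilon = 1 - 0.0577 = 0.9423

0.9423 bits


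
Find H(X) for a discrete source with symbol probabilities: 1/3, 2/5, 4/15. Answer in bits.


H = -sum(p_i * log2(p_i)). Terms: -(1/3)*log2(1/3) = 0.528321; -(2/5)*log2(2/5) = 0.528771; -(4/15)*log2(4/15) = 0.508504. H = 0.528321 + 0.528771 + 0.508504 = 1.5656

1.5656 bits


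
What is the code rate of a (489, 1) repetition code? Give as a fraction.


Rate = k/n = 1/489

1/489


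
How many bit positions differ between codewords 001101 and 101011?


Count differing positions: ^ . . ^ ^ . = 3 differences

3


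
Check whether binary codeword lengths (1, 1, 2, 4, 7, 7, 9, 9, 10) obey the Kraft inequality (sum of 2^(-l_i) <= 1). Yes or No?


Kraft sum = sum(2^(-l_i)) = 1.333, need <= 1. Result: violated (a binary prefix-free code with these lengths cannot exist)

No


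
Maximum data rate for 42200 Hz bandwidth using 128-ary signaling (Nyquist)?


Rate = 2 * B * log2(M) = 2 * 42200 * 7.0 = 590800.0

590800.0 bps


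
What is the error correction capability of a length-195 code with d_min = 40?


Correction capability = floor((d-1)/2) = floor((40-1)/2) = 19

19 errors


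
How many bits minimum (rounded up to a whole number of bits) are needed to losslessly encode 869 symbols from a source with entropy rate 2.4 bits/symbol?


Minimum bits >= n * H = 869 * 2.4 = 2085.6, rounded up to a whole number of bits = 2086

2086 bits


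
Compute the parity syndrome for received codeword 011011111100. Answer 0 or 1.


Syndrome = XOR of all bits = 0 XOR 1 XOR 1 XOR 0 XOR 1 XOR 1 XOR 1 XOR 1 XOR 1 XOR 1 XOR 0 XOR 0 = 0

0
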